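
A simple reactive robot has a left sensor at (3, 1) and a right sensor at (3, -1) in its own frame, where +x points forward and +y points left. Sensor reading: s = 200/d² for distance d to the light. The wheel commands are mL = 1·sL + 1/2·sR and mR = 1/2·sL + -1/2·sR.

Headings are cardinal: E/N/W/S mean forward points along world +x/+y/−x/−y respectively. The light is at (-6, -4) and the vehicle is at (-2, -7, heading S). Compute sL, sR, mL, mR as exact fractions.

200/61 40/9 3020/549 -320/549

left sensor world pos  = (-1, -10); dL² = 61
right sensor world pos = (-3, -10); dR² = 45
sL = 200/61 = 200/61
sR = 200/45 = 40/9
mL = 1·sL + 1/2·sR = 3020/549
mR = 1/2·sL + -1/2·sR = -320/549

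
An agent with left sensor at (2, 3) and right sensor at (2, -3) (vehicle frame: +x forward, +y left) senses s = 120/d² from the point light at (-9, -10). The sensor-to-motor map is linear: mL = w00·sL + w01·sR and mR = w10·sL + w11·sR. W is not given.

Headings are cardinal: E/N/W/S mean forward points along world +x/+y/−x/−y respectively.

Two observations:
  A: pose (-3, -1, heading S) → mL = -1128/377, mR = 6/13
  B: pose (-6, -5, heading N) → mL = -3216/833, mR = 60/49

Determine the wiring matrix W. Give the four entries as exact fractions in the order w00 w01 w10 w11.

-1 -1 1/2 0

obs A: pose=(-3,-1,S) → sL=12/13, sR=60/29, mL=-1128/377, mR=6/13
obs B: pose=(-6,-5,N) → sL=120/49, sR=24/17, mL=-3216/833, mR=60/49
sensor matrix S = [[12/13, 60/29], [120/49, 24/17]]; det S = -1181952/314041
solve [mL_A; mL_B] = S·[w00; w01] and [mR_A; mR_B] = S·[w10; w11]:
  w00 = -1, w01 = -1, w10 = 1/2, w11 = 0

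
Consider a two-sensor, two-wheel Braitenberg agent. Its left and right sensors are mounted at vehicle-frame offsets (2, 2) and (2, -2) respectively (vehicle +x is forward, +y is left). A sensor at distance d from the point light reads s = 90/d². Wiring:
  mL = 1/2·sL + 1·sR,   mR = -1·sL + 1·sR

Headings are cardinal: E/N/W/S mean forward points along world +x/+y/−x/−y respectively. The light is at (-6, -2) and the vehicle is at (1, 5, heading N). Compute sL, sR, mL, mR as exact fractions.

left sensor world pos  = (-1, 7); dL² = 106
right sensor world pos = (3, 7); dR² = 162
sL = 90/106 = 45/53
sR = 90/162 = 5/9
mL = 1/2·sL + 1·sR = 935/954
mR = -1·sL + 1·sR = -140/477

45/53 5/9 935/954 -140/477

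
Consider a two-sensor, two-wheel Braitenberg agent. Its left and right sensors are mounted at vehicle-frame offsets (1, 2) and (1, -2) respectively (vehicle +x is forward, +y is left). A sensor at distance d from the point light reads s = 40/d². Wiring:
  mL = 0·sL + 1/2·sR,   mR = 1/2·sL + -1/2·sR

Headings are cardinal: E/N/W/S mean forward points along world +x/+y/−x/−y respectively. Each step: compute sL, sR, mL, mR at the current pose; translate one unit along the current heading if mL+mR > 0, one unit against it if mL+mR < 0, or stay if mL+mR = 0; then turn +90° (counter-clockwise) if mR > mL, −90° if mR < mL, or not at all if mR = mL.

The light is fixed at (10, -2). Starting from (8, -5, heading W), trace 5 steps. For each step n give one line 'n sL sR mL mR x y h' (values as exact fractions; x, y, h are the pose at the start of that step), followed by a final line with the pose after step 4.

n=0: pose=(8,-5,W); sL=20/17, sR=4; mL=2, mR=-24/17; mL+mR=10/17 → advance +1; mR−mL=-58/17 → turn -1·90°
n=1: pose=(7,-5,N); sL=40/29, sR=8; mL=4, mR=-96/29; mL+mR=20/29 → advance +1; mR−mL=-212/29 → turn -1·90°
n=2: pose=(7,-4,E); sL=10, sR=2; mL=1, mR=4; mL+mR=5 → advance +1; mR−mL=3 → turn +1·90°
n=3: pose=(8,-4,N); sL=40/17, sR=40; mL=20, mR=-320/17; mL+mR=20/17 → advance +1; mR−mL=-660/17 → turn -1·90°
n=4: pose=(8,-3,E); sL=20, sR=4; mL=2, mR=8; mL+mR=10 → advance +1; mR−mL=6 → turn +1·90°

0 20/17 4 2 -24/17 8 -5 W
1 40/29 8 4 -96/29 7 -5 N
2 10 2 1 4 7 -4 E
3 40/17 40 20 -320/17 8 -4 N
4 20 4 2 8 8 -3 E
final 9 -3 N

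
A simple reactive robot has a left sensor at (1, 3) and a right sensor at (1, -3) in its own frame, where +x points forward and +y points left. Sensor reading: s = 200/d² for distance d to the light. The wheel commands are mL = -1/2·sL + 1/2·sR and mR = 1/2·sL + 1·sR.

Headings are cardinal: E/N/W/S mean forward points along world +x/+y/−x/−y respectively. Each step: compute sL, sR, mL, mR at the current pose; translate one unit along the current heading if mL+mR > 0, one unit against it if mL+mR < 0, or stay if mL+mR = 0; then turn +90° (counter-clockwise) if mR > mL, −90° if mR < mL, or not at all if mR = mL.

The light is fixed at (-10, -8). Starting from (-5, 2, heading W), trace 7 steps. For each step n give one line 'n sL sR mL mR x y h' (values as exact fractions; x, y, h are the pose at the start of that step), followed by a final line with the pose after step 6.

0 40/13 40/37 -480/481 1260/481 -5 2 W
1 20/13 100/41 240/533 1710/533 -6 2 S
2 200/169 200/61 10800/10309 39900/10309 -6 1 E
3 25/13 50/41 -375/1066 2325/1066 -5 1 N
4 40/13 40/37 -480/481 1260/481 -5 2 W
5 20/13 100/41 240/533 1710/533 -6 2 S
6 200/169 200/61 10800/10309 39900/10309 -6 1 E
final -5 1 N

n=0: pose=(-5,2,W); sL=40/13, sR=40/37; mL=-480/481, mR=1260/481; mL+mR=60/37 → advance +1; mR−mL=1740/481 → turn +1·90°
n=1: pose=(-6,2,S); sL=20/13, sR=100/41; mL=240/533, mR=1710/533; mL+mR=150/41 → advance +1; mR−mL=1470/533 → turn +1·90°
n=2: pose=(-6,1,E); sL=200/169, sR=200/61; mL=10800/10309, mR=39900/10309; mL+mR=300/61 → advance +1; mR−mL=29100/10309 → turn +1·90°
n=3: pose=(-5,1,N); sL=25/13, sR=50/41; mL=-375/1066, mR=2325/1066; mL+mR=75/41 → advance +1; mR−mL=1350/533 → turn +1·90°
n=4: pose=(-5,2,W); sL=40/13, sR=40/37; mL=-480/481, mR=1260/481; mL+mR=60/37 → advance +1; mR−mL=1740/481 → turn +1·90°
n=5: pose=(-6,2,S); sL=20/13, sR=100/41; mL=240/533, mR=1710/533; mL+mR=150/41 → advance +1; mR−mL=1470/533 → turn +1·90°
n=6: pose=(-6,1,E); sL=200/169, sR=200/61; mL=10800/10309, mR=39900/10309; mL+mR=300/61 → advance +1; mR−mL=29100/10309 → turn +1·90°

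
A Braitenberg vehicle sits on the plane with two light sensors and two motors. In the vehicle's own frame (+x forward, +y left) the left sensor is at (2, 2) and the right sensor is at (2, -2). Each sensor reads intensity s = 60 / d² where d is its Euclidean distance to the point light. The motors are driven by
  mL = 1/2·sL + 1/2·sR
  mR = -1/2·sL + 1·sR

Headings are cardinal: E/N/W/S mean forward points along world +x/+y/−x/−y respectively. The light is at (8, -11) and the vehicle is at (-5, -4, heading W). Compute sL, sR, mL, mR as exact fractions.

left sensor world pos  = (-7, -6); dL² = 250
right sensor world pos = (-7, -2); dR² = 306
sL = 60/250 = 6/25
sR = 60/306 = 10/51
mL = 1/2·sL + 1/2·sR = 278/1275
mR = -1/2·sL + 1·sR = 97/1275

6/25 10/51 278/1275 97/1275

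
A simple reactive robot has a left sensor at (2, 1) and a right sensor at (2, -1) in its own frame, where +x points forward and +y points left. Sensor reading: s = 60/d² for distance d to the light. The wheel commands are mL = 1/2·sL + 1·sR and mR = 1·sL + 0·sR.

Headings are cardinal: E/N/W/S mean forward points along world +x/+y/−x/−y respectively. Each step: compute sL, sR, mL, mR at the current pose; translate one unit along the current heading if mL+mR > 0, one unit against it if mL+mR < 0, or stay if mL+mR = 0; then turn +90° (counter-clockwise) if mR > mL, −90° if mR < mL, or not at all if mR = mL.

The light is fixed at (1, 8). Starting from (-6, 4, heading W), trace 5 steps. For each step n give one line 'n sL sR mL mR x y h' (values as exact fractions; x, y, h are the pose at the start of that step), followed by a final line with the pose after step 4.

0 30/53 2/3 151/159 30/53 -6 4 W
1 12/17 60/53 1338/901 12/17 -7 4 N
2 3/2 15/13 99/52 3/2 -7 5 E
3 60/61 60/89 6330/5429 60/61 -6 5 S
4 30/53 2/3 151/159 30/53 -6 4 W
final -7 4 N

n=0: pose=(-6,4,W); sL=30/53, sR=2/3; mL=151/159, mR=30/53; mL+mR=241/159 → advance +1; mR−mL=-61/159 → turn -1·90°
n=1: pose=(-7,4,N); sL=12/17, sR=60/53; mL=1338/901, mR=12/17; mL+mR=1974/901 → advance +1; mR−mL=-702/901 → turn -1·90°
n=2: pose=(-7,5,E); sL=3/2, sR=15/13; mL=99/52, mR=3/2; mL+mR=177/52 → advance +1; mR−mL=-21/52 → turn -1·90°
n=3: pose=(-6,5,S); sL=60/61, sR=60/89; mL=6330/5429, mR=60/61; mL+mR=11670/5429 → advance +1; mR−mL=-990/5429 → turn -1·90°
n=4: pose=(-6,4,W); sL=30/53, sR=2/3; mL=151/159, mR=30/53; mL+mR=241/159 → advance +1; mR−mL=-61/159 → turn -1·90°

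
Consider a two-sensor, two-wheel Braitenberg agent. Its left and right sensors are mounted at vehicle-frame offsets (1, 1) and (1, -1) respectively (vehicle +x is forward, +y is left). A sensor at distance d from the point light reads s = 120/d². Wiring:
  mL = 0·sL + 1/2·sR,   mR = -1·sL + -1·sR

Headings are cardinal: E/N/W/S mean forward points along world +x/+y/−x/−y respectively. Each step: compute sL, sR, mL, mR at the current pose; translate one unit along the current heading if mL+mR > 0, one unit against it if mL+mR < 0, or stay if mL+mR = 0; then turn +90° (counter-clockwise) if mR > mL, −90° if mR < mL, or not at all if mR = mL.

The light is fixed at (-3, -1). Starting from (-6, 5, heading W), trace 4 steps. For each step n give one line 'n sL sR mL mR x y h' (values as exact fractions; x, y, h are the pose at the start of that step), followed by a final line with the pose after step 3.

0 120/41 24/13 12/13 -2544/533 -6 5 W
1 60/29 12/5 6/5 -648/145 -5 5 N
2 120/37 120/17 60/17 -6480/629 -5 4 E
3 6 15/4 15/8 -39/4 -6 4 S
final -6 5 W

n=0: pose=(-6,5,W); sL=120/41, sR=24/13; mL=12/13, mR=-2544/533; mL+mR=-2052/533 → advance -1; mR−mL=-3036/533 → turn -1·90°
n=1: pose=(-5,5,N); sL=60/29, sR=12/5; mL=6/5, mR=-648/145; mL+mR=-474/145 → advance -1; mR−mL=-822/145 → turn -1·90°
n=2: pose=(-5,4,E); sL=120/37, sR=120/17; mL=60/17, mR=-6480/629; mL+mR=-4260/629 → advance -1; mR−mL=-8700/629 → turn -1·90°
n=3: pose=(-6,4,S); sL=6, sR=15/4; mL=15/8, mR=-39/4; mL+mR=-63/8 → advance -1; mR−mL=-93/8 → turn -1·90°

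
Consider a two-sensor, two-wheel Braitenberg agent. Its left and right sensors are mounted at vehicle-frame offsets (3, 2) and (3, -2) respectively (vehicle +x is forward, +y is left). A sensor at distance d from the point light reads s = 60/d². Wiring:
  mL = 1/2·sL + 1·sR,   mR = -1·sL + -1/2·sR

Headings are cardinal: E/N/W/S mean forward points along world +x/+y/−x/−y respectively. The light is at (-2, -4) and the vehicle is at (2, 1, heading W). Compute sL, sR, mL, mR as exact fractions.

left sensor world pos  = (-1, -1); dL² = 10
right sensor world pos = (-1, 3); dR² = 50
sL = 60/10 = 6
sR = 60/50 = 6/5
mL = 1/2·sL + 1·sR = 21/5
mR = -1·sL + -1/2·sR = -33/5

6 6/5 21/5 -33/5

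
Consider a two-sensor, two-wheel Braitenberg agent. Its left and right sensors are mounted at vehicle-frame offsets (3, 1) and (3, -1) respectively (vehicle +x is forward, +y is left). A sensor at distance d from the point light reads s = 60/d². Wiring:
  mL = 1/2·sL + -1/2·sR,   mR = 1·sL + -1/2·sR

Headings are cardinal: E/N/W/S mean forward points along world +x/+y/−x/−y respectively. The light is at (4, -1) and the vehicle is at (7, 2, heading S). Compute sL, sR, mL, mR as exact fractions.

left sensor world pos  = (8, -1); dL² = 16
right sensor world pos = (6, -1); dR² = 4
sL = 60/16 = 15/4
sR = 60/4 = 15
mL = 1/2·sL + -1/2·sR = -45/8
mR = 1·sL + -1/2·sR = -15/4

15/4 15 -45/8 -15/4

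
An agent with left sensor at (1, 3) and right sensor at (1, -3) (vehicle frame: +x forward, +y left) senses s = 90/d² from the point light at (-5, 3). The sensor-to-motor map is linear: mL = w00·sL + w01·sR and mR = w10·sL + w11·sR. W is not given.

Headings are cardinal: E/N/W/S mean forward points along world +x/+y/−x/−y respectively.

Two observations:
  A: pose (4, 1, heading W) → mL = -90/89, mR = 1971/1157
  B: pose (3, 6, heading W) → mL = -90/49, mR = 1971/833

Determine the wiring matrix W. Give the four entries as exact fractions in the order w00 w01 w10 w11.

obs A: pose=(4,1,W) → sL=90/89, sR=18/13, mL=-90/89, mR=1971/1157
obs B: pose=(3,6,W) → sL=90/49, sR=18/17, mL=-90/49, mR=1971/833
sensor matrix S = [[90/89, 18/13], [90/49, 18/17]]; det S = -1419120/963781
solve [mL_A; mL_B] = S·[w00; w01] and [mR_A; mR_B] = S·[w10; w11]:
  w00 = -1, w01 = 0, w10 = 1, w11 = 1/2

-1 0 1 1/2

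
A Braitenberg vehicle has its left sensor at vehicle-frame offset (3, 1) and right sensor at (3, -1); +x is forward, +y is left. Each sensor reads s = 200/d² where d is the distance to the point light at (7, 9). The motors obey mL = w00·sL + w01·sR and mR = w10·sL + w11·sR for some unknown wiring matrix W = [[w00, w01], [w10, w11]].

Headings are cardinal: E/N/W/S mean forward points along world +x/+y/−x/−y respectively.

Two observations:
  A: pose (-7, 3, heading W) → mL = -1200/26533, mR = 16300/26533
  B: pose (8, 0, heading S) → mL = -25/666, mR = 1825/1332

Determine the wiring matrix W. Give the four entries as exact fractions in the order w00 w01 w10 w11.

1 -1 1/2 1/2

obs A: pose=(-7,3,W) → sL=100/169, sR=100/157, mL=-1200/26533, mR=16300/26533
obs B: pose=(8,0,S) → sL=50/37, sR=25/18, mL=-25/666, mR=1825/1332
sensor matrix S = [[100/169, 100/157], [50/37, 25/18]]; det S = -343750/8835489
solve [mL_A; mL_B] = S·[w00; w01] and [mR_A; mR_B] = S·[w10; w11]:
  w00 = 1, w01 = -1, w10 = 1/2, w11 = 1/2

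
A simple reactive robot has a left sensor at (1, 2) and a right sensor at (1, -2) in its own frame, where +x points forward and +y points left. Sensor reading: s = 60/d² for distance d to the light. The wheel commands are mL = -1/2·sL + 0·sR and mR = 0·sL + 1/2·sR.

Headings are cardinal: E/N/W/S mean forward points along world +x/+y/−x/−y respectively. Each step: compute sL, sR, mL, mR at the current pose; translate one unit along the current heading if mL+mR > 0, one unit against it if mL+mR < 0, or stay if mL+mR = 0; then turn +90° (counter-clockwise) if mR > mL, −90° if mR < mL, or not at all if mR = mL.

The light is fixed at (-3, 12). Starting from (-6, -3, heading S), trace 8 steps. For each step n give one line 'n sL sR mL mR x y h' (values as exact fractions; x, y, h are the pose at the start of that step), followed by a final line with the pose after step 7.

n=0: pose=(-6,-3,S); sL=60/257, sR=60/281; mL=-30/257, mR=30/281; mL+mR=-720/72217 → advance -1; mR−mL=16140/72217 → turn +1·90°
n=1: pose=(-6,-2,E); sL=15/37, sR=3/13; mL=-15/74, mR=3/26; mL+mR=-42/481 → advance -1; mR−mL=153/481 → turn +1·90°
n=2: pose=(-7,-2,N); sL=12/41, sR=60/173; mL=-6/41, mR=30/173; mL+mR=192/7093 → advance +1; mR−mL=2268/7093 → turn +1·90°
n=3: pose=(-7,-1,W); sL=6/25, sR=30/73; mL=-3/25, mR=15/73; mL+mR=156/1825 → advance +1; mR−mL=594/1825 → turn +1·90°
n=4: pose=(-8,-1,S); sL=12/41, sR=12/49; mL=-6/41, mR=6/49; mL+mR=-48/2009 → advance -1; mR−mL=540/2009 → turn +1·90°
n=5: pose=(-8,0,E); sL=15/29, sR=15/53; mL=-15/58, mR=15/106; mL+mR=-180/1537 → advance -1; mR−mL=615/1537 → turn +1·90°
n=6: pose=(-9,0,N); sL=12/37, sR=60/137; mL=-6/37, mR=30/137; mL+mR=288/5069 → advance +1; mR−mL=1932/5069 → turn +1·90°
n=7: pose=(-9,1,W); sL=30/109, sR=6/13; mL=-15/109, mR=3/13; mL+mR=132/1417 → advance +1; mR−mL=522/1417 → turn +1·90°

0 60/257 60/281 -30/257 30/281 -6 -3 S
1 15/37 3/13 -15/74 3/26 -6 -2 E
2 12/41 60/173 -6/41 30/173 -7 -2 N
3 6/25 30/73 -3/25 15/73 -7 -1 W
4 12/41 12/49 -6/41 6/49 -8 -1 S
5 15/29 15/53 -15/58 15/106 -8 0 E
6 12/37 60/137 -6/37 30/137 -9 0 N
7 30/109 6/13 -15/109 3/13 -9 1 W
final -10 1 S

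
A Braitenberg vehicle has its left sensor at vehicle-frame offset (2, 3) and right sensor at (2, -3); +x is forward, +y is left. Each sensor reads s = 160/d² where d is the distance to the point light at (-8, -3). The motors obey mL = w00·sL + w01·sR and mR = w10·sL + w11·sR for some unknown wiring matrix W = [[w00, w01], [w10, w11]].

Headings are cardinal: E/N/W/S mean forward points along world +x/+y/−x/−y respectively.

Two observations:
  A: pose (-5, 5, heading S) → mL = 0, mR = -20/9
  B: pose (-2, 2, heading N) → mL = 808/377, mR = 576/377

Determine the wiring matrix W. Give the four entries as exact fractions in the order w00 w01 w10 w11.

obs A: pose=(-5,5,S) → sL=20/9, sR=40/9, mL=0, mR=-20/9
obs B: pose=(-2,2,N) → sL=80/29, sR=16/13, mL=808/377, mR=576/377
sensor matrix S = [[20/9, 40/9], [80/29, 16/13]]; det S = -32320/3393
solve [mL_A; mL_B] = S·[w00; w01] and [mR_A; mR_B] = S·[w10; w11]:
  w00 = 1, w01 = -1/2, w10 = 1, w11 = -1

1 -1/2 1 -1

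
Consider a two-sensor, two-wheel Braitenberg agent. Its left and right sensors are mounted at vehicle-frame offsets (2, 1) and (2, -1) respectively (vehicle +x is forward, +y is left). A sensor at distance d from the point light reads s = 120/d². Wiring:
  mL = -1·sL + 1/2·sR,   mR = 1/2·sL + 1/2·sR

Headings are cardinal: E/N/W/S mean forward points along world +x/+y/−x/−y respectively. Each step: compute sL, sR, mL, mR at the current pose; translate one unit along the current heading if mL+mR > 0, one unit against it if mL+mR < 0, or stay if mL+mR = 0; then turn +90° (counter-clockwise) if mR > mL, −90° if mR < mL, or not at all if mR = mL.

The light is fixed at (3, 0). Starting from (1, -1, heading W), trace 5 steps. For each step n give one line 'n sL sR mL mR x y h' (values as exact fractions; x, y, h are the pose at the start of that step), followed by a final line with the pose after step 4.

n=0: pose=(1,-1,W); sL=6, sR=15/2; mL=-9/4, mR=27/4; mL+mR=9/2 → advance +1; mR−mL=9 → turn +1·90°
n=1: pose=(0,-1,S); sL=120/13, sR=24/5; mL=-444/65, mR=456/65; mL+mR=12/65 → advance +1; mR−mL=180/13 → turn +1·90°
n=2: pose=(0,-2,E); sL=60, sR=12; mL=-54, mR=36; mL+mR=-18 → advance -1; mR−mL=90 → turn +1·90°
n=3: pose=(-1,-2,N); sL=24/5, sR=40/3; mL=28/15, mR=136/15; mL+mR=164/15 → advance +1; mR−mL=36/5 → turn +1·90°
n=4: pose=(-1,-1,W); sL=3, sR=10/3; mL=-4/3, mR=19/6; mL+mR=11/6 → advance +1; mR−mL=9/2 → turn +1·90°

0 6 15/2 -9/4 27/4 1 -1 W
1 120/13 24/5 -444/65 456/65 0 -1 S
2 60 12 -54 36 0 -2 E
3 24/5 40/3 28/15 136/15 -1 -2 N
4 3 10/3 -4/3 19/6 -1 -1 W
final -2 -1 S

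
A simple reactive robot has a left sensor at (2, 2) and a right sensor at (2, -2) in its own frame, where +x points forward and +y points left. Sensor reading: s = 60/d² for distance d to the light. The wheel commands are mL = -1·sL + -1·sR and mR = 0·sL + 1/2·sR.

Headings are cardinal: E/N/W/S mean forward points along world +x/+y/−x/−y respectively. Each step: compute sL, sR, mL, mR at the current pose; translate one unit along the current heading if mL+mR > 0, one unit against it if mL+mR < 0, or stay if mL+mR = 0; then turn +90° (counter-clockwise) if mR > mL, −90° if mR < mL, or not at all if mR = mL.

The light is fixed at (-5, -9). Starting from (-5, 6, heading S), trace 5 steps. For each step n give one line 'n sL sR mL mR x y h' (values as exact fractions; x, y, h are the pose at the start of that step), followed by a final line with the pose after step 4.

n=0: pose=(-5,6,S); sL=60/173, sR=60/173; mL=-120/173, mR=30/173; mL+mR=-90/173 → advance -1; mR−mL=150/173 → turn +1·90°
n=1: pose=(-5,7,E); sL=15/82, sR=3/10; mL=-99/205, mR=3/20; mL+mR=-273/820 → advance -1; mR−mL=519/820 → turn +1·90°
n=2: pose=(-6,7,N); sL=20/111, sR=12/65; mL=-2632/7215, mR=6/65; mL+mR=-1966/7215 → advance -1; mR−mL=3298/7215 → turn +1·90°
n=3: pose=(-6,6,W); sL=30/89, sR=30/149; mL=-7140/13261, mR=15/149; mL+mR=-5805/13261 → advance -1; mR−mL=8475/13261 → turn +1·90°
n=4: pose=(-5,6,S); sL=60/173, sR=60/173; mL=-120/173, mR=30/173; mL+mR=-90/173 → advance -1; mR−mL=150/173 → turn +1·90°

0 60/173 60/173 -120/173 30/173 -5 6 S
1 15/82 3/10 -99/205 3/20 -5 7 E
2 20/111 12/65 -2632/7215 6/65 -6 7 N
3 30/89 30/149 -7140/13261 15/149 -6 6 W
4 60/173 60/173 -120/173 30/173 -5 6 S
final -5 7 E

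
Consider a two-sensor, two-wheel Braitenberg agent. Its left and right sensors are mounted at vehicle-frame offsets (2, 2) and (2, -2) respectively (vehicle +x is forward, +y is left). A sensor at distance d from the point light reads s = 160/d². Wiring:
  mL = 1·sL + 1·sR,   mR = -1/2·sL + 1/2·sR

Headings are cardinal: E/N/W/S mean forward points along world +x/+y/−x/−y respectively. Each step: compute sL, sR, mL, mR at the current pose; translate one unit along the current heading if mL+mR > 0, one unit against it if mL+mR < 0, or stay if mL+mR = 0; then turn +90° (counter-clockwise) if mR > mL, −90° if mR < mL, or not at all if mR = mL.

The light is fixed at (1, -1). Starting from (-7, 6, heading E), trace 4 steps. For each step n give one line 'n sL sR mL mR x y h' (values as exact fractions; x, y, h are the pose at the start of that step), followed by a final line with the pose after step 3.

0 160/117 160/61 28480/7137 4480/7137 -7 6 E
1 16/5 80/53 1248/265 -224/265 -6 6 S
2 160/97 32/29 7744/2813 -768/2813 -6 5 W
3 40/41 8/5 528/205 64/205 -7 5 N
final -7 6 E

n=0: pose=(-7,6,E); sL=160/117, sR=160/61; mL=28480/7137, mR=4480/7137; mL+mR=32960/7137 → advance +1; mR−mL=-8000/2379 → turn -1·90°
n=1: pose=(-6,6,S); sL=16/5, sR=80/53; mL=1248/265, mR=-224/265; mL+mR=1024/265 → advance +1; mR−mL=-1472/265 → turn -1·90°
n=2: pose=(-6,5,W); sL=160/97, sR=32/29; mL=7744/2813, mR=-768/2813; mL+mR=6976/2813 → advance +1; mR−mL=-8512/2813 → turn -1·90°
n=3: pose=(-7,5,N); sL=40/41, sR=8/5; mL=528/205, mR=64/205; mL+mR=592/205 → advance +1; mR−mL=-464/205 → turn -1·90°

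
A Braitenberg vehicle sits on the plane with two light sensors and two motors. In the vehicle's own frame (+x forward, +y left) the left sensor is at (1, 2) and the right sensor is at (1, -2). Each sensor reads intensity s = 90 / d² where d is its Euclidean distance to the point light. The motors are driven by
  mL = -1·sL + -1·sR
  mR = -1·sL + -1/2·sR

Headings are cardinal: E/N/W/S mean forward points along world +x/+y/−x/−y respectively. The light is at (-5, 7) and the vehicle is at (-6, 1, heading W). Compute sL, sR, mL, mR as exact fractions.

left sensor world pos  = (-7, -1); dL² = 68
right sensor world pos = (-7, 3); dR² = 20
sL = 90/68 = 45/34
sR = 90/20 = 9/2
mL = -1·sL + -1·sR = -99/17
mR = -1·sL + -1/2·sR = -243/68

45/34 9/2 -99/17 -243/68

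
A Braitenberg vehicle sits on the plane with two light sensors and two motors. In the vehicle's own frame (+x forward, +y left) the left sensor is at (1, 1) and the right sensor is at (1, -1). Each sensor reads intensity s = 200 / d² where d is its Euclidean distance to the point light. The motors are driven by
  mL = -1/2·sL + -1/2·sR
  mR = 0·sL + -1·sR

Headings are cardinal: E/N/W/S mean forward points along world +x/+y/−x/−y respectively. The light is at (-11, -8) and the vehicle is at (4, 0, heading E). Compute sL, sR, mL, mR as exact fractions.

200/337 40/61 -12840/20557 -40/61

left sensor world pos  = (5, 1); dL² = 337
right sensor world pos = (5, -1); dR² = 305
sL = 200/337 = 200/337
sR = 200/305 = 40/61
mL = -1/2·sL + -1/2·sR = -12840/20557
mR = 0·sL + -1·sR = -40/61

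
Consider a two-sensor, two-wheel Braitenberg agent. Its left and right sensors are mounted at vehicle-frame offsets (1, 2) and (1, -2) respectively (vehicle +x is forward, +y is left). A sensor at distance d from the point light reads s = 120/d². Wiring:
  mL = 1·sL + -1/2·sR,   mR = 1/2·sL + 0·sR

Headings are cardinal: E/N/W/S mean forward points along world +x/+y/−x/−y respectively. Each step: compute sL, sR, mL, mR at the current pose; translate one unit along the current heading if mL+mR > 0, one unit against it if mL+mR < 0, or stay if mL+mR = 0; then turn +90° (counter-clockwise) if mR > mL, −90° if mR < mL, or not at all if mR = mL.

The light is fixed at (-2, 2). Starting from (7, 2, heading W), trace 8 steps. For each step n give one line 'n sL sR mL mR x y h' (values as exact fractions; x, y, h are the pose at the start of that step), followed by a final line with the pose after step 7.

n=0: pose=(7,2,W); sL=30/17, sR=30/17; mL=15/17, mR=15/17; mL+mR=30/17 → advance +1; mR−mL=0 → turn +0·90°
n=1: pose=(6,2,W); sL=120/53, sR=120/53; mL=60/53, mR=60/53; mL+mR=120/53 → advance +1; mR−mL=0 → turn +0·90°
n=2: pose=(5,2,W); sL=3, sR=3; mL=3/2, mR=3/2; mL+mR=3 → advance +1; mR−mL=0 → turn +0·90°
n=3: pose=(4,2,W); sL=120/29, sR=120/29; mL=60/29, mR=60/29; mL+mR=120/29 → advance +1; mR−mL=0 → turn +0·90°
n=4: pose=(3,2,W); sL=6, sR=6; mL=3, mR=3; mL+mR=6 → advance +1; mR−mL=0 → turn +0·90°
n=5: pose=(2,2,W); sL=120/13, sR=120/13; mL=60/13, mR=60/13; mL+mR=120/13 → advance +1; mR−mL=0 → turn +0·90°
n=6: pose=(1,2,W); sL=15, sR=15; mL=15/2, mR=15/2; mL+mR=15 → advance +1; mR−mL=0 → turn +0·90°
n=7: pose=(0,2,W); sL=24, sR=24; mL=12, mR=12; mL+mR=24 → advance +1; mR−mL=0 → turn +0·90°

0 30/17 30/17 15/17 15/17 7 2 W
1 120/53 120/53 60/53 60/53 6 2 W
2 3 3 3/2 3/2 5 2 W
3 120/29 120/29 60/29 60/29 4 2 W
4 6 6 3 3 3 2 W
5 120/13 120/13 60/13 60/13 2 2 W
6 15 15 15/2 15/2 1 2 W
7 24 24 12 12 0 2 W
final -1 2 W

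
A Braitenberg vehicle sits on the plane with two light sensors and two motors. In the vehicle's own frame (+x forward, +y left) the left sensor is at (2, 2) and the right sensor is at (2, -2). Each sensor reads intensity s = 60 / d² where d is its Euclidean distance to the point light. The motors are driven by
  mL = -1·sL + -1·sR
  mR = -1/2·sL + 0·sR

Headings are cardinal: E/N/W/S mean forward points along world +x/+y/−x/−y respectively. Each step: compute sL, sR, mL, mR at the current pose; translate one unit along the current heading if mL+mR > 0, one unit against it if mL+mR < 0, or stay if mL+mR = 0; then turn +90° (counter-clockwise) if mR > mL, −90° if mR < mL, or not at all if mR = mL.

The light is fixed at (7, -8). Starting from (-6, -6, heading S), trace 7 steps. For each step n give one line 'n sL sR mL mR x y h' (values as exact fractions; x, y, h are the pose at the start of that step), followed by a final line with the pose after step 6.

0 60/121 4/15 -1384/1815 -30/121 -6 -6 S
1 30/73 30/61 -4020/4453 -15/73 -6 -5 E
2 60/281 60/169 -27000/47489 -30/281 -7 -5 N
3 15/64 15/68 -495/1088 -15/128 -7 -6 W
4 60/121 4/15 -1384/1815 -30/121 -6 -6 S
5 30/73 30/61 -4020/4453 -15/73 -6 -5 E
6 60/281 60/169 -27000/47489 -30/281 -7 -5 N
final -7 -6 W

n=0: pose=(-6,-6,S); sL=60/121, sR=4/15; mL=-1384/1815, mR=-30/121; mL+mR=-1834/1815 → advance -1; mR−mL=934/1815 → turn +1·90°
n=1: pose=(-6,-5,E); sL=30/73, sR=30/61; mL=-4020/4453, mR=-15/73; mL+mR=-4935/4453 → advance -1; mR−mL=3105/4453 → turn +1·90°
n=2: pose=(-7,-5,N); sL=60/281, sR=60/169; mL=-27000/47489, mR=-30/281; mL+mR=-32070/47489 → advance -1; mR−mL=21930/47489 → turn +1·90°
n=3: pose=(-7,-6,W); sL=15/64, sR=15/68; mL=-495/1088, mR=-15/128; mL+mR=-1245/2176 → advance -1; mR−mL=735/2176 → turn +1·90°
n=4: pose=(-6,-6,S); sL=60/121, sR=4/15; mL=-1384/1815, mR=-30/121; mL+mR=-1834/1815 → advance -1; mR−mL=934/1815 → turn +1·90°
n=5: pose=(-6,-5,E); sL=30/73, sR=30/61; mL=-4020/4453, mR=-15/73; mL+mR=-4935/4453 → advance -1; mR−mL=3105/4453 → turn +1·90°
n=6: pose=(-7,-5,N); sL=60/281, sR=60/169; mL=-27000/47489, mR=-30/281; mL+mR=-32070/47489 → advance -1; mR−mL=21930/47489 → turn +1·90°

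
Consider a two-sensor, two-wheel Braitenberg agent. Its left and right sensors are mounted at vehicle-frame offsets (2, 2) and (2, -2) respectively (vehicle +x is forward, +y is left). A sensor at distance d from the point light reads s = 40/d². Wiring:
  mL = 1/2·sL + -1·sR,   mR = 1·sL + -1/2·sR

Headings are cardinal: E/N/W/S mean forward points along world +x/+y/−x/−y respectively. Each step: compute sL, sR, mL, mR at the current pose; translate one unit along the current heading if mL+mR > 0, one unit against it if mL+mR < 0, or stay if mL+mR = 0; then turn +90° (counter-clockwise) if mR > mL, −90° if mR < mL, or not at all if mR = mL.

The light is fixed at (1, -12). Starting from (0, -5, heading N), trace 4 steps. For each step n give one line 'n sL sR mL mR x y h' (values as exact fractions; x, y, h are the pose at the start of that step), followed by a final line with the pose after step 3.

0 4/9 20/41 -98/369 74/369 0 -5 N
1 8/5 40/73 92/365 484/365 0 -6 W
2 5/2 5/4 0 15/8 -1 -6 S
3 40/49 40/9 -1780/441 -620/441 -1 -7 E
final -2 -7 N

n=0: pose=(0,-5,N); sL=4/9, sR=20/41; mL=-98/369, mR=74/369; mL+mR=-8/123 → advance -1; mR−mL=172/369 → turn +1·90°
n=1: pose=(0,-6,W); sL=8/5, sR=40/73; mL=92/365, mR=484/365; mL+mR=576/365 → advance +1; mR−mL=392/365 → turn +1·90°
n=2: pose=(-1,-6,S); sL=5/2, sR=5/4; mL=0, mR=15/8; mL+mR=15/8 → advance +1; mR−mL=15/8 → turn +1·90°
n=3: pose=(-1,-7,E); sL=40/49, sR=40/9; mL=-1780/441, mR=-620/441; mL+mR=-800/147 → advance -1; mR−mL=1160/441 → turn +1·90°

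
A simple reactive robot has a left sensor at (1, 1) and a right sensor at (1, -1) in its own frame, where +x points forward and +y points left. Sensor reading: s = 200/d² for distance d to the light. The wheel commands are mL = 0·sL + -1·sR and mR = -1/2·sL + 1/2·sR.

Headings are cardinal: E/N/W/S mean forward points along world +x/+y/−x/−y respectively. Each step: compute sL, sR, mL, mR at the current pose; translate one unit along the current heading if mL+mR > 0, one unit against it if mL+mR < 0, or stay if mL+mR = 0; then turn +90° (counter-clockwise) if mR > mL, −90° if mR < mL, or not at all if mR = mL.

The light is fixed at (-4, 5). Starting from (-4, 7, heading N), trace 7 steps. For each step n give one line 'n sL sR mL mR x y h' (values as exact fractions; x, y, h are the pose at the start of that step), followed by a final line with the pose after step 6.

0 20 20 -20 0 -4 7 N
1 200 40 -40 -80 -4 6 W
2 50 25 -25 -25/2 -3 6 N
3 200 200 -200 0 -3 5 W
4 20 100 -100 40 -2 5 S
5 200/13 200/9 -200/9 400/117 -2 6 E
6 50 25 -25 -25/2 -3 6 N
final -3 5 W

n=0: pose=(-4,7,N); sL=20, sR=20; mL=-20, mR=0; mL+mR=-20 → advance -1; mR−mL=20 → turn +1·90°
n=1: pose=(-4,6,W); sL=200, sR=40; mL=-40, mR=-80; mL+mR=-120 → advance -1; mR−mL=-40 → turn -1·90°
n=2: pose=(-3,6,N); sL=50, sR=25; mL=-25, mR=-25/2; mL+mR=-75/2 → advance -1; mR−mL=25/2 → turn +1·90°
n=3: pose=(-3,5,W); sL=200, sR=200; mL=-200, mR=0; mL+mR=-200 → advance -1; mR−mL=200 → turn +1·90°
n=4: pose=(-2,5,S); sL=20, sR=100; mL=-100, mR=40; mL+mR=-60 → advance -1; mR−mL=140 → turn +1·90°
n=5: pose=(-2,6,E); sL=200/13, sR=200/9; mL=-200/9, mR=400/117; mL+mR=-2200/117 → advance -1; mR−mL=1000/39 → turn +1·90°
n=6: pose=(-3,6,N); sL=50, sR=25; mL=-25, mR=-25/2; mL+mR=-75/2 → advance -1; mR−mL=25/2 → turn +1·90°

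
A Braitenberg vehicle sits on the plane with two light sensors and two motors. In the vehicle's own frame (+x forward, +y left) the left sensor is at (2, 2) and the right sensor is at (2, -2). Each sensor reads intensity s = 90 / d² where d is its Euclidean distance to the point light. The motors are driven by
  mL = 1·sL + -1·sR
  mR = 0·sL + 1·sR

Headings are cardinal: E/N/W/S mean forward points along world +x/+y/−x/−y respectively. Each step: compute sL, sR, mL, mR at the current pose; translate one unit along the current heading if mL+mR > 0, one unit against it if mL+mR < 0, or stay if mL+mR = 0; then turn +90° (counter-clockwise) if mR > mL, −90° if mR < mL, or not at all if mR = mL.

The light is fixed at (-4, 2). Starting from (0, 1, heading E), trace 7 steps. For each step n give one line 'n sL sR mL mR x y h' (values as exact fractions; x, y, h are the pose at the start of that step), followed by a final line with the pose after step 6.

n=0: pose=(0,1,E); sL=90/37, sR=2; mL=16/37, mR=2; mL+mR=90/37 → advance +1; mR−mL=58/37 → turn +1·90°
n=1: pose=(1,1,N); sL=9, sR=9/5; mL=36/5, mR=9/5; mL+mR=9 → advance +1; mR−mL=-27/5 → turn -1·90°
n=2: pose=(1,2,E); sL=90/53, sR=90/53; mL=0, mR=90/53; mL+mR=90/53 → advance +1; mR−mL=90/53 → turn +1·90°
n=3: pose=(2,2,N); sL=9/2, sR=45/34; mL=54/17, mR=45/34; mL+mR=9/2 → advance +1; mR−mL=-63/34 → turn -1·90°
n=4: pose=(2,3,E); sL=90/73, sR=18/13; mL=-144/949, mR=18/13; mL+mR=90/73 → advance +1; mR−mL=1458/949 → turn +1·90°
n=5: pose=(3,3,N); sL=45/17, sR=1; mL=28/17, mR=1; mL+mR=45/17 → advance +1; mR−mL=-11/17 → turn -1·90°
n=6: pose=(3,4,E); sL=90/97, sR=10/9; mL=-160/873, mR=10/9; mL+mR=90/97 → advance +1; mR−mL=1130/873 → turn +1·90°

0 90/37 2 16/37 2 0 1 E
1 9 9/5 36/5 9/5 1 1 N
2 90/53 90/53 0 90/53 1 2 E
3 9/2 45/34 54/17 45/34 2 2 N
4 90/73 18/13 -144/949 18/13 2 3 E
5 45/17 1 28/17 1 3 3 N
6 90/97 10/9 -160/873 10/9 3 4 E
final 4 4 N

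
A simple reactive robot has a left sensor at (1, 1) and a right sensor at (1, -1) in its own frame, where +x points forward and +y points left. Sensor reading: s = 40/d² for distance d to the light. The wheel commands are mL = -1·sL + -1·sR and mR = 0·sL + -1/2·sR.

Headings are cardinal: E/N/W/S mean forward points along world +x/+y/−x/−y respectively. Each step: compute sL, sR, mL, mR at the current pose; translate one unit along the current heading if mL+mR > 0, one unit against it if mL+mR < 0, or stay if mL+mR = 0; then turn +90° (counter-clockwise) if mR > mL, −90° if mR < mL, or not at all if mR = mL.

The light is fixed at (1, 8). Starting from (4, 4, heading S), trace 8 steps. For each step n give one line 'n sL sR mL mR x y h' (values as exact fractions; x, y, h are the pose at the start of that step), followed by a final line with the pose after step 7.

n=0: pose=(4,4,S); sL=40/41, sR=40/29; mL=-2800/1189, mR=-20/29; mL+mR=-3620/1189 → advance -1; mR−mL=1980/1189 → turn +1·90°
n=1: pose=(4,5,E); sL=2, sR=5/4; mL=-13/4, mR=-5/8; mL+mR=-31/8 → advance -1; mR−mL=21/8 → turn +1·90°
n=2: pose=(3,5,N); sL=8, sR=40/13; mL=-144/13, mR=-20/13; mL+mR=-164/13 → advance -1; mR−mL=124/13 → turn +1·90°
n=3: pose=(3,4,W); sL=20/13, sR=4; mL=-72/13, mR=-2; mL+mR=-98/13 → advance -1; mR−mL=46/13 → turn +1·90°
n=4: pose=(4,4,S); sL=40/41, sR=40/29; mL=-2800/1189, mR=-20/29; mL+mR=-3620/1189 → advance -1; mR−mL=1980/1189 → turn +1·90°
n=5: pose=(4,5,E); sL=2, sR=5/4; mL=-13/4, mR=-5/8; mL+mR=-31/8 → advance -1; mR−mL=21/8 → turn +1·90°
n=6: pose=(3,5,N); sL=8, sR=40/13; mL=-144/13, mR=-20/13; mL+mR=-164/13 → advance -1; mR−mL=124/13 → turn +1·90°
n=7: pose=(3,4,W); sL=20/13, sR=4; mL=-72/13, mR=-2; mL+mR=-98/13 → advance -1; mR−mL=46/13 → turn +1·90°

0 40/41 40/29 -2800/1189 -20/29 4 4 S
1 2 5/4 -13/4 -5/8 4 5 E
2 8 40/13 -144/13 -20/13 3 5 N
3 20/13 4 -72/13 -2 3 4 W
4 40/41 40/29 -2800/1189 -20/29 4 4 S
5 2 5/4 -13/4 -5/8 4 5 E
6 8 40/13 -144/13 -20/13 3 5 N
7 20/13 4 -72/13 -2 3 4 W
final 4 4 S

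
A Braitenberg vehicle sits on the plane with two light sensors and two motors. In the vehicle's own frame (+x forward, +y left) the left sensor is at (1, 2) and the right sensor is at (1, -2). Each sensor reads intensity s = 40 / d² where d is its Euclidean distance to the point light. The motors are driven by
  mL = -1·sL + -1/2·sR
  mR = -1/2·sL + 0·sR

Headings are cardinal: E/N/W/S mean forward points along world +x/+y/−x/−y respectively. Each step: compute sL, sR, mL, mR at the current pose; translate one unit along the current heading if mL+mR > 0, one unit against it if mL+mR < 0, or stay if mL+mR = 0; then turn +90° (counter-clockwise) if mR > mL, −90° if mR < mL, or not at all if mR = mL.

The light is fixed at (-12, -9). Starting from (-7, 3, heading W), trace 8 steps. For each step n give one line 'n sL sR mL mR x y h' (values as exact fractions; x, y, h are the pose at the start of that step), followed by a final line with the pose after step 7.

0 10/29 10/53 -675/1537 -5/29 -7 3 W
1 8/37 40/137 -1836/5069 -4/37 -6 3 S
2 20/137 4/17 -614/2329 -10/137 -6 4 E
3 8/41 8/49 -556/2009 -4/41 -7 4 N
4 10/29 10/53 -675/1537 -5/29 -7 3 W
5 8/37 40/137 -1836/5069 -4/37 -6 3 S
6 20/137 4/17 -614/2329 -10/137 -6 4 E
7 8/41 8/49 -556/2009 -4/41 -7 4 N
final -7 3 W

n=0: pose=(-7,3,W); sL=10/29, sR=10/53; mL=-675/1537, mR=-5/29; mL+mR=-940/1537 → advance -1; mR−mL=410/1537 → turn +1·90°
n=1: pose=(-6,3,S); sL=8/37, sR=40/137; mL=-1836/5069, mR=-4/37; mL+mR=-2384/5069 → advance -1; mR−mL=1288/5069 → turn +1·90°
n=2: pose=(-6,4,E); sL=20/137, sR=4/17; mL=-614/2329, mR=-10/137; mL+mR=-784/2329 → advance -1; mR−mL=444/2329 → turn +1·90°
n=3: pose=(-7,4,N); sL=8/41, sR=8/49; mL=-556/2009, mR=-4/41; mL+mR=-752/2009 → advance -1; mR−mL=360/2009 → turn +1·90°
n=4: pose=(-7,3,W); sL=10/29, sR=10/53; mL=-675/1537, mR=-5/29; mL+mR=-940/1537 → advance -1; mR−mL=410/1537 → turn +1·90°
n=5: pose=(-6,3,S); sL=8/37, sR=40/137; mL=-1836/5069, mR=-4/37; mL+mR=-2384/5069 → advance -1; mR−mL=1288/5069 → turn +1·90°
n=6: pose=(-6,4,E); sL=20/137, sR=4/17; mL=-614/2329, mR=-10/137; mL+mR=-784/2329 → advance -1; mR−mL=444/2329 → turn +1·90°
n=7: pose=(-7,4,N); sL=8/41, sR=8/49; mL=-556/2009, mR=-4/41; mL+mR=-752/2009 → advance -1; mR−mL=360/2009 → turn +1·90°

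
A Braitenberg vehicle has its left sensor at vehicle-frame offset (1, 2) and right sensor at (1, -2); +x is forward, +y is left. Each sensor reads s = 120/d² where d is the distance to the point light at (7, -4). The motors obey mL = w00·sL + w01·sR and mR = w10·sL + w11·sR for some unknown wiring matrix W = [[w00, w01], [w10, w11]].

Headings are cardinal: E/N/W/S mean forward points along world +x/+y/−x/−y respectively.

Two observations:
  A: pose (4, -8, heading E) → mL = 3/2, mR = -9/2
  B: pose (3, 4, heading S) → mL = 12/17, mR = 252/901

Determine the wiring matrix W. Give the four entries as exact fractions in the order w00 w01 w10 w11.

obs A: pose=(4,-8,E) → sL=15, sR=3, mL=3/2, mR=-9/2
obs B: pose=(3,4,S) → sL=120/53, sR=24/17, mL=12/17, mR=252/901
sensor matrix S = [[15, 3], [120/53, 24/17]]; det S = 12960/901
solve [mL_A; mL_B] = S·[w00; w01] and [mR_A; mR_B] = S·[w10; w11]:
  w00 = 0, w01 = 1/2, w10 = -1/2, w11 = 1

0 1/2 -1/2 1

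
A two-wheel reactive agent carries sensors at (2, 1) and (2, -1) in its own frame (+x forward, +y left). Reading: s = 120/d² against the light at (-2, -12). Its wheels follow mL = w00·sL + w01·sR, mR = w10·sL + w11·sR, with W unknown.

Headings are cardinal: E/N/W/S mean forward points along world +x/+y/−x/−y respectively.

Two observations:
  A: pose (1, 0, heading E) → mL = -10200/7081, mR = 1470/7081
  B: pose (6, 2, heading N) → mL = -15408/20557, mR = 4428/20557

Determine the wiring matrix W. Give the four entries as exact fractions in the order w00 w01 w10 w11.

obs A: pose=(1,0,E) → sL=60/97, sR=60/73, mL=-10200/7081, mR=1470/7081
obs B: pose=(6,2,N) → sL=24/61, sR=120/337, mL=-15408/20557, mR=4428/20557
sensor matrix S = [[60/97, 60/73], [24/61, 120/337]]; det S = -15010560/145564117
solve [mL_A; mL_B] = S·[w00; w01] and [mR_A; mR_B] = S·[w10; w11]:
  w00 = -1, w01 = -1, w10 = 1, w11 = -1/2

-1 -1 1 -1/2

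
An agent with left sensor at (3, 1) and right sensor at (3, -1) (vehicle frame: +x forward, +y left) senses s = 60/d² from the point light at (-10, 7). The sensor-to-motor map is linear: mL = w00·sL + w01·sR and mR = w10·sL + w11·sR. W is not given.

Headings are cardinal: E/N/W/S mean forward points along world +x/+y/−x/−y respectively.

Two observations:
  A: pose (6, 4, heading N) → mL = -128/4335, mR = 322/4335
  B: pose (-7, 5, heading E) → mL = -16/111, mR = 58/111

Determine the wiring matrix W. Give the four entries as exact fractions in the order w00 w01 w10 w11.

obs A: pose=(6,4,N) → sL=4/15, sR=60/289, mL=-128/4335, mR=322/4335
obs B: pose=(-7,5,E) → sL=60/37, sR=4/3, mL=-16/111, mR=58/111
sensor matrix S = [[4/15, 60/289], [60/37, 4/3]]; det S = 9088/481185
solve [mL_A; mL_B] = S·[w00; w01] and [mR_A; mR_B] = S·[w10; w11]:
  w00 = -1/2, w01 = 1/2, w10 = -1/2, w11 = 1

-1/2 1/2 -1/2 1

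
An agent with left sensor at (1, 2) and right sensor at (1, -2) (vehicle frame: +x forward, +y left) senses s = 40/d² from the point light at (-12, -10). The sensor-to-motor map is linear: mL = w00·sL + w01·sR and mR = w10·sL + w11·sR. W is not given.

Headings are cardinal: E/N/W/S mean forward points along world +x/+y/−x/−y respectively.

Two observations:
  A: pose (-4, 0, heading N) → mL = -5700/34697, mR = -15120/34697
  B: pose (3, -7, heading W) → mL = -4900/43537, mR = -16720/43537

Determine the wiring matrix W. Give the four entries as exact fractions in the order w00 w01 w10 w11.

obs A: pose=(-4,0,N) → sL=40/157, sR=40/221, mL=-5700/34697, mR=-15120/34697
obs B: pose=(3,-7,W) → sL=40/197, sR=40/221, mL=-4900/43537, mR=-16720/43537
sensor matrix S = [[40/157, 40/221], [40/197, 40/221]]; det S = 64000/6835309
solve [mL_A; mL_B] = S·[w00; w01] and [mR_A; mR_B] = S·[w10; w11]:
  w00 = -1, w01 = 1/2, w10 = -1, w11 = -1

-1 1/2 -1 -1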